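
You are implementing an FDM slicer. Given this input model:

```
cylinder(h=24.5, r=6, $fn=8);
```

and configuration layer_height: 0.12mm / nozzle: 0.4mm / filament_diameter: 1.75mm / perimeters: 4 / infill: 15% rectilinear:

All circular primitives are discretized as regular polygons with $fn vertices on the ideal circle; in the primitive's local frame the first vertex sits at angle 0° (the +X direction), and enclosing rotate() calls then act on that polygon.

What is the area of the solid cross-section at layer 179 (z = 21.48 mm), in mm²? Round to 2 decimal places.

At z = 21.48 mm: the cylinder: section is a regular 8-gon, circumradius r=6 (area = (8/2)·6.000²·sin(360°/8) = 101.82 mm²). Overall, the cross-section is a single solid region. Net area = 101.82 mm².

101.82 mm²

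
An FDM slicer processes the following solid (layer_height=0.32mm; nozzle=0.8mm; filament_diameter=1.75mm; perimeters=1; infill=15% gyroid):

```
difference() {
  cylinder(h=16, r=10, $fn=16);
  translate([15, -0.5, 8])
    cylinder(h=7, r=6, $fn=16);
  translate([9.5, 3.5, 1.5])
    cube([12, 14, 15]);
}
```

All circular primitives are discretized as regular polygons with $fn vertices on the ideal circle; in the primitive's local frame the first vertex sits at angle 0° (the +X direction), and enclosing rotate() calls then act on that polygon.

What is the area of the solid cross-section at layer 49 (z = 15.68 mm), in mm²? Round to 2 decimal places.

At z = 15.68 mm: the r=10 cylinder contributes a regular 16-gon of circumradius 10 (area = (16/2)·10.000²·sin(360°/16) = 306.15 mm²); the cylinder at (15, -0.5) is absent (z outside [8, 15]); the cube at (9.5, 3.5) (footprint 12×14) is included at this height (area 168.00 mm²); After the difference (first − rest): starting from the r=10 cylinder (306.15 mm²), the 12×14 cube at (9.5, 3.5) misses the remaining region (no effect) — area = 306.15 mm². Overall, the cross-section is a single solid region. Net area = 306.15 mm².

306.15 mm²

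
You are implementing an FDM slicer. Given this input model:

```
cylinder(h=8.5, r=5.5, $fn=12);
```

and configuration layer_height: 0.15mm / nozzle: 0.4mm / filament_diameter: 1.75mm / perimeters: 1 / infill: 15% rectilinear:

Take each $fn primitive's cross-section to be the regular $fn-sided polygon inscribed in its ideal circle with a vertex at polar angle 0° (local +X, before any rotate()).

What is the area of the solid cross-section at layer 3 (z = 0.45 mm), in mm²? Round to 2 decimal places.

At z = 0.45 mm: the cylinder: section is a regular 12-gon, circumradius r=5.5 (area = (12/2)·5.500²·sin(360°/12) = 90.75 mm²). Overall, the cross-section is a single solid region. Net area = 90.75 mm².

90.75 mm²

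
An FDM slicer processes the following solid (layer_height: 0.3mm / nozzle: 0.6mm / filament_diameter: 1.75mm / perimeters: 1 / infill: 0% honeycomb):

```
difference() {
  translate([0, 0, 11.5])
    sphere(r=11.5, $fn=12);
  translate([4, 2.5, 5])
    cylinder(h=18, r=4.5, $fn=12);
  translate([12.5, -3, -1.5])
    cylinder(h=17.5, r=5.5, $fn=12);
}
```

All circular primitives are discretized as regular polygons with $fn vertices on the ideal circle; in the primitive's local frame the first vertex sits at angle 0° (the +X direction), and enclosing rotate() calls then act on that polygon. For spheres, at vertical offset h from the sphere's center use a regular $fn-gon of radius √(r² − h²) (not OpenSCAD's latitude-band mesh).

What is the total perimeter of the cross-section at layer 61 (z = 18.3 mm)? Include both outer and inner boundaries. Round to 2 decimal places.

At z = 18.3 mm: the sphere: section is a regular 12-gon, circumradius = √(r²−h²) = √(11.5²−6.8²) = 9.274 (perimeter = 2·12·9.274·sin(180°/12) = 57.61 mm); the r=4.5 cylinder at (4, 2.5) gives a regular 12-gon of circumradius 4.5 (constant along its height) (perimeter = 2·12·4.500·sin(180°/12) = 27.95 mm); the cylinder at (12.5, -3) is not intersected at this z (z outside [-1.5, 16]); Subtracting the remaining from the first: starting from the r=11.5 sphere, the r=4.5 cylinder at (4, 2.5) lies wholly inside it (removes its full 60.75 mm² and its 27.95 mm outline becomes a hole wall) — boundary (outer + 1 inner loop) = 85.56 mm. Overall, the cross-section is one region with 1 hole. Total boundary length (outer + inner) = 85.56 mm.

85.56 mm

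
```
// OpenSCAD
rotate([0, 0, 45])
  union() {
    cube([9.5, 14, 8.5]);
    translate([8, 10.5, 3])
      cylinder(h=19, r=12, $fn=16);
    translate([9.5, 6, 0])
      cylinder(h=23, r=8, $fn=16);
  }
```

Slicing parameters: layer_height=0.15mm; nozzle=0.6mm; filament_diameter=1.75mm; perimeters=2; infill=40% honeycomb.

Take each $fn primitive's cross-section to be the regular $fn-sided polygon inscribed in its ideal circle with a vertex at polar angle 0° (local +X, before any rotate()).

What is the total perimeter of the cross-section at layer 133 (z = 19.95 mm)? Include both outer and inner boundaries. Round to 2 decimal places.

75.56 mm

At z = 19.95 mm: the cube is not intersected at this z (z outside [0, 8.5]); the r=12 cylinder at (8, 10.5) contributes a regular 16-gon of circumradius 12 (perimeter = 2·16·12.000·sin(180°/16) = 74.91 mm); the r=8 cylinder at (9.5, 6) gives a regular 16-gon of circumradius 8 (constant along its height) (perimeter = 2·16·8.000·sin(180°/16) = 49.94 mm); Combining (union): the regions partially overlap (shared area 189.98 mm²), so the edge portions inside another operand are dropped and the merged outline is re-measured after clipping — boundary = 75.56 mm; (whole slice rotated 45° about Z — lengths, areas and connectivity unchanged). Overall, the cross-section is a single solid region. Total boundary length (outer) = 75.56 mm.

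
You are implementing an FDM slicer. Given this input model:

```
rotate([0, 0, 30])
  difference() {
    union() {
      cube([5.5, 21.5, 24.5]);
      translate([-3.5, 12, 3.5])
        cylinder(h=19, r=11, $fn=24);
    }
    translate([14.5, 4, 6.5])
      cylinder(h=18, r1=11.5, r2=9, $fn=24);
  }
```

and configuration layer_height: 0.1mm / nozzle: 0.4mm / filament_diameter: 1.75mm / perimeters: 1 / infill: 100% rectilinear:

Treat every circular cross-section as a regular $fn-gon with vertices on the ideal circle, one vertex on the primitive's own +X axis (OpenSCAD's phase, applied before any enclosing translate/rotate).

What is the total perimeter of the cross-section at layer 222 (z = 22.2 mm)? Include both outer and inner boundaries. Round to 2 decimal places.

At z = 22.2 mm: the cube is present — its section is the full 5.5×21.5 rectangle (perimeter 54.00 mm); the r=11 cylinder at (-3.5, 12) gives a regular 24-gon of circumradius 11 (constant along its height) (perimeter = 2·24·11.000·sin(180°/24) = 68.92 mm); Combining (union): the regions partially overlap (shared area 95.36 mm²), so the edge portions inside another operand are dropped and the merged outline is re-measured after clipping — boundary = 76.78 mm; the cone at (14.5, 4) contributes a regular 24-gon of circumradius 9.319 (interpolated between r1=11.5 and r2=9 at t=0.872) (perimeter = 2·24·9.319·sin(180°/24) = 58.39 mm); Subtracting the remaining from the first: starting from the result so far, the cone at (14.5, 4) partially overlaps it — only the 2.30 mm² overlap (of its 269.75 mm²) is removed, clipping the outline — boundary = 76.86 mm; (rotated 30° about Z; rotation is an isometry so areas/perimeters/island counts are preserved). Overall, the cross-section is a single solid region. Total boundary length (outer) = 76.86 mm.

76.86 mm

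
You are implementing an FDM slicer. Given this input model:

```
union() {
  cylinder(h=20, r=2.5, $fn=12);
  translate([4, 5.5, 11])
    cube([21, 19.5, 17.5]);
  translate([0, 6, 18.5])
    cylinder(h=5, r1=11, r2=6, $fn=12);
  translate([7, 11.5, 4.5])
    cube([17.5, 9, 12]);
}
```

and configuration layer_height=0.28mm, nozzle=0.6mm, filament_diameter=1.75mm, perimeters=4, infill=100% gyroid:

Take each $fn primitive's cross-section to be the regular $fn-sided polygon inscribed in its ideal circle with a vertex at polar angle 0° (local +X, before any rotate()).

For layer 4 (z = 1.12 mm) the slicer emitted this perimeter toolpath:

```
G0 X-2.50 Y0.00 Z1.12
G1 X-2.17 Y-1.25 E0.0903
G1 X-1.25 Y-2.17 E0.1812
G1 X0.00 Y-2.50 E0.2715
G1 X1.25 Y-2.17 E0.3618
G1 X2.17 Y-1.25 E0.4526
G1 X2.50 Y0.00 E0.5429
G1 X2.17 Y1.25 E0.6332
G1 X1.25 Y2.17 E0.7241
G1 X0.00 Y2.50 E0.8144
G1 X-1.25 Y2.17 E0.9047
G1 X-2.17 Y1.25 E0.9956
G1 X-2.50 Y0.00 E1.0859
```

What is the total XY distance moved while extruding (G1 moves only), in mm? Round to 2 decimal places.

Sum the Euclidean lengths of each G1 segment: total = 15.55 mm.

15.55 mm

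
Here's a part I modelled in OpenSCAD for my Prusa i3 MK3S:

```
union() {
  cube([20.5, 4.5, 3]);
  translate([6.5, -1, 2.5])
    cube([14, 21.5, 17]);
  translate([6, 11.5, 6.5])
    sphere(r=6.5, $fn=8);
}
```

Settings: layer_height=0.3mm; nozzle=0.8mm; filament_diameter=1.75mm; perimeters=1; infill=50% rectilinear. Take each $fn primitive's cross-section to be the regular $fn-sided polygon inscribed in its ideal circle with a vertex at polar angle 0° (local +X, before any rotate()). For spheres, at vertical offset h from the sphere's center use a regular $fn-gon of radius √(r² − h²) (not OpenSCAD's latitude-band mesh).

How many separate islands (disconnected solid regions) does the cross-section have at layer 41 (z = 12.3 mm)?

At z = 12.3 mm: the cube does not reach this height (z outside [0, 3]); the cube at (6.5, -1) (footprint 14×21.5) is included at this height; the r=6.5 sphere at (6, 11.5) contributes a regular 8-gon of circumradius √(6.5²−5.8²) = 2.934; Taking the union: the regions partially overlap (shared area 9.35 mm²), so overlapping operands fuse into one piece — 1 connected region. Overall, the cross-section is a single solid region. Island count = 1.

1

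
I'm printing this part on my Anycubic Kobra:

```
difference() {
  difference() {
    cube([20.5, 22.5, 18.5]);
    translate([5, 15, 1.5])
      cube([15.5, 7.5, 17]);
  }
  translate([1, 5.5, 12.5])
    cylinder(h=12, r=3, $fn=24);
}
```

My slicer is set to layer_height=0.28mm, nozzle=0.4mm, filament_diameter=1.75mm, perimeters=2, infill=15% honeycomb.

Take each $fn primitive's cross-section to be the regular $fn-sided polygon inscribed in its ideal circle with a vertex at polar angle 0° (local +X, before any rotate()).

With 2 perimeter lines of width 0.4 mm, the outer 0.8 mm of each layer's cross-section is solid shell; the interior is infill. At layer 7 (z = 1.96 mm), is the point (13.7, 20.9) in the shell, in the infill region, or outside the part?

outside

At z = 1.96 mm: the 20.5×22.5 cube contributes its full rectangle; the cube at (5, 15) (footprint 15.5×7.5) is included at this height; Subtracting the remaining from the first: starting from the 20.5×22.5 cube, the 15.5×7.5 cube at (5, 15) lies inside it touching the edge (removes its full 116.25 mm²) — 1 connected region; the cylinder at (1, 5.5) is absent (z outside [12.5, 24.5]); Taking the first minus the rest: none of the subtracted shapes is present at this height, so the result so far is unchanged — 1 connected region. Overall, the cross-section is a single solid region. The nearest boundary edge runs (5.00, 15.00)→(20.50, 15.00); distance from the point to it = 5.90 mm. The point is not inside any of the regions above, so it lies outside the cross-section (5.90 mm from the nearest boundary).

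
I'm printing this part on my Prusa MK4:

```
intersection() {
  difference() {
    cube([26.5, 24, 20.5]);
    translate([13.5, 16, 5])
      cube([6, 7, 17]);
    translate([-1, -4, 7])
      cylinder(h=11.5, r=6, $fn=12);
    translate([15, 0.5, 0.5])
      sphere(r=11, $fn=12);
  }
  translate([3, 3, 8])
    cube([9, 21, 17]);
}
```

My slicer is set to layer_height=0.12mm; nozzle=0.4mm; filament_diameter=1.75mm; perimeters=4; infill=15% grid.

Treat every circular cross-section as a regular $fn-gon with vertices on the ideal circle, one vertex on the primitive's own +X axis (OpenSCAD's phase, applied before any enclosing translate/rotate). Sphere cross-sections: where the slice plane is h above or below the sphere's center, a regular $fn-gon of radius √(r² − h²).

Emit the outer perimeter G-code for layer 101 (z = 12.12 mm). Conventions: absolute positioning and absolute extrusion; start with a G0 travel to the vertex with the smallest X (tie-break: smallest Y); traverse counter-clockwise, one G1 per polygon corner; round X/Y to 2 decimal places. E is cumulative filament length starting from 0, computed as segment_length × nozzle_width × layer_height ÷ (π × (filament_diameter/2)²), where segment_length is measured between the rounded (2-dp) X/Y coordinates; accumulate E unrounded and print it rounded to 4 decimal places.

At z = 12.12 mm: the cube is present — its section is the full 26.5×24 rectangle; the cube at (13.5, 16) (footprint 6×7) is included at this height; the r=6 cylinder at (-1, -4) gives a regular 12-gon of circumradius 6 (constant along its height); the sphere at (15, 0.5) does not reach this height (|z−center|=11.620 > r=11); After the difference (first − rest): starting from the 26.5×24 cube, the 6×7 cube at (13.5, 16) lies wholly inside it (removes its full 42.00 mm² and its 26.00 mm outline becomes a hole wall); the r=6 cylinder at (-1, -4) partially overlaps it — only the 3.64 mm² overlap (of its 108.00 mm²) is removed, clipping the outline — 1 connected region with 1 hole; the 9×21 cube at (3, 3) contributes its full rectangle; After intersecting: the 9×21 cube at (3, 3) lies inside the result so far, so the common part is the 9×21 cube at (3, 3) itself — 1 connected region. The outline is a single polygon with 4 vertices. Extrusion per mm of travel: 0.4 × 0.12 / (π × 0.875²) = 0.019956. Accumulating E over each segment gives final E = 1.1974.

G0 X3.00 Y3.00 Z12.12
G1 X12.00 Y3.00 E0.1796
G1 X12.00 Y24.00 E0.5987
G1 X3.00 Y24.00 E0.7783
G1 X3.00 Y3.00 E1.1974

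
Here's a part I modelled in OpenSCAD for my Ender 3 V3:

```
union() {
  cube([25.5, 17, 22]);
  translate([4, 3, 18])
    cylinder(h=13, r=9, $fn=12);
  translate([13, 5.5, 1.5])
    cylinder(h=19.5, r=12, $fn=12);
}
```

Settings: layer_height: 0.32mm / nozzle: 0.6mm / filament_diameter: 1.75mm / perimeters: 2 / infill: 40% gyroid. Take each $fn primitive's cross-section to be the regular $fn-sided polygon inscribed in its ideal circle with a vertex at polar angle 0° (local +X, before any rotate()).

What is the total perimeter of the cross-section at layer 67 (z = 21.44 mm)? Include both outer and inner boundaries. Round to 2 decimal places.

At z = 21.44 mm: the 25.5×17 cube contributes its full rectangle (perimeter 85.00 mm); the r=9 cylinder at (4, 3) gives a regular 12-gon of circumradius 9 (constant along its height) (perimeter = 2·12·9.000·sin(180°/12) = 55.90 mm); the cylinder at (13, 5.5) is not intersected at this z (z outside [1.5, 21]); Taking the union: the regions partially overlap (shared area 132.40 mm²), so the edge portions inside another operand are dropped and the merged outline is re-measured after clipping — boundary = 96.56 mm. Overall, the cross-section is a single solid region. Total boundary length (outer) = 96.56 mm.

96.56 mm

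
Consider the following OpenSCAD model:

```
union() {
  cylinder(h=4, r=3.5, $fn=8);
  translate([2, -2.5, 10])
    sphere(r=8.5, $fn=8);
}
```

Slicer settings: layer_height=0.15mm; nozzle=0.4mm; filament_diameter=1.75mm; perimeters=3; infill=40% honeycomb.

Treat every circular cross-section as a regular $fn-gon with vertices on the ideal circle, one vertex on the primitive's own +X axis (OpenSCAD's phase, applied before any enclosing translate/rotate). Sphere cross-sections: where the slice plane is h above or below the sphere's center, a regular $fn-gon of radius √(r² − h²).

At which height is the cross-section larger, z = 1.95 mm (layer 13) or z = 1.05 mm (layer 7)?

Layer 13 (z = 1.95): the r=3.5 cylinder gives a regular 8-gon of circumradius 3.5 (constant along its height) (area = (8/2)·3.500²·sin(360°/8) = 34.65 mm²); the r=8.5 sphere at (2, -2.5) slices to a regular 8-gon of circumradius 2.729 (√(r²−h²) with h=8.05 from center) (area = (8/2)·2.729²·sin(360°/8) = 21.06 mm²); Combining (union): the regions partially overlap — summed areas 55.71 mm² minus the doubly-counted overlap 9.33 mm² gives 46.38 mm² — area = 46.38 mm². So its area = 46.38 mm². Layer 7 (z = 1.05): the r=3.5 cylinder gives a regular 8-gon of circumradius 3.5 (constant along its height) (area = (8/2)·3.500²·sin(360°/8) = 34.65 mm²); the sphere at (2, -2.5) is not intersected at this z (|z−center|=8.950 > r=8.5); Combining (union): only the r=3.5 cylinder is present, so the union is just that shape — area = 34.65 mm². So its area = 34.65 mm². Layer 13 is larger (46.38 vs 34.65 mm²).

layer 13 (z = 1.95 mm)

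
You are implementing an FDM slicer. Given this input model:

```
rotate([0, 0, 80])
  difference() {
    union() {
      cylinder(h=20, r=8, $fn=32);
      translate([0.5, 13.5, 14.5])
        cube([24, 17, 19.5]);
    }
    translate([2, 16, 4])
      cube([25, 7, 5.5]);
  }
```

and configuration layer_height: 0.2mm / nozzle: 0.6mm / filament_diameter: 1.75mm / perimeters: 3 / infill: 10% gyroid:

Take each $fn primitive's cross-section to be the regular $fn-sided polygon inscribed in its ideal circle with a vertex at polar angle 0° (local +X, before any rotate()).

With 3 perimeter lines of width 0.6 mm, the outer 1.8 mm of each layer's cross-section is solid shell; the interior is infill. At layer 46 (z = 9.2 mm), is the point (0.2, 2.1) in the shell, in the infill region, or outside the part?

At z = 9.2 mm: the r=8 cylinder gives a regular 32-gon of circumradius 8 (constant along its height); the cube at (0.5, 13.5) is absent (z outside [14.5, 34]); Merging all regions: only the r=8 cylinder is present, so the union is just that shape — 1 connected region; the 25×7 cube at (2, 16) contributes its full rectangle; Taking the first minus the rest: starting from the result so far, the 25×7 cube at (2, 16) misses the remaining region (no effect) — 1 connected region; (whole slice rotated 80° about Z — lengths, areas and connectivity unchanged). Overall, the cross-section is a single solid region. Undo the 80° rotation: the query point maps to (2.103, 0.168) in the un-rotated model frame. The nearest boundary edge runs (7.85, 1.56)→(8.00, 0.00); distance from the point to it = 5.85 mm. The point is inside the cross-section and 5.85 mm from the nearest boundary — more than the 1.8 mm shell width (3 × 0.6), so it's in the infill interior.

infill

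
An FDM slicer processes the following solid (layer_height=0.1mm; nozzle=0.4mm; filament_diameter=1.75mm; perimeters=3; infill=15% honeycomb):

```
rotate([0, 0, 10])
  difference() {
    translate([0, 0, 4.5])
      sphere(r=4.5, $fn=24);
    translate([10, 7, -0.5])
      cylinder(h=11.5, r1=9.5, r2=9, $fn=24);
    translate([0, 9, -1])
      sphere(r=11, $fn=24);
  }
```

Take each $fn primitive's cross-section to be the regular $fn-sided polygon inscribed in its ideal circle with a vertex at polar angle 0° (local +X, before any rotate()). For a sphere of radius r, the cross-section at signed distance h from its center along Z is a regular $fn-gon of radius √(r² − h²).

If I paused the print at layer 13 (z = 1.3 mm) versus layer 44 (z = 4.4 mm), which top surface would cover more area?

Layer 13 (z = 1.3): the sphere: section is a regular 24-gon, circumradius = √(r²−h²) = √(4.5²−3.2²) = 3.164 (area = (24/2)·3.164²·sin(360°/24) = 31.09 mm²); the cone at (10, 7): at t=0.157 of its height the radius interpolates to r₁+(r₂−r₁)t = 9.422, giving a regular 24-gon of that circumradius (area = (24/2)·9.422²·sin(360°/24) = 275.70 mm²); the r=11 sphere at (0, 9) contributes a regular 24-gon of circumradius √(11²−2.3²) = 10.757 (area = (24/2)·10.757²·sin(360°/24) = 359.38 mm²); Taking the first minus the rest: starting from the r=4.5 sphere (31.09 mm²), the cone at (10, 7) partially overlaps it — only the 0.49 mm² overlap (of its 275.70 mm²) is removed, clipping the outline; the r=11 sphere at (0, 9) partially overlaps it — only the 24.53 mm² overlap (of its 359.38 mm²) is removed, clipping the outline — area = 6.07 mm²; (whole slice rotated 10° about Z — lengths, areas and connectivity unchanged). So its area = 6.07 mm². Layer 44 (z = 4.4): the sphere: section is a regular 24-gon, circumradius = √(r²−h²) = √(4.5²−0.1²) = 4.499 (area = (24/2)·4.499²·sin(360°/24) = 62.86 mm²); the cone at (10, 7) contributes a regular 24-gon of circumradius 9.287 (interpolated between r1=9.5 and r2=9 at t=0.426) (area = (24/2)·9.287²·sin(360°/24) = 267.87 mm²); the sphere at (0, 9): section is a regular 24-gon, circumradius = √(r²−h²) = √(11²−5.4²) = 9.583 (area = (24/2)·9.583²·sin(360°/24) = 285.24 mm²); Taking the first minus the rest: starting from the r=4.5 sphere (62.86 mm²), the cone at (10, 7) partially overlaps it — only the 5.85 mm² overlap (of its 267.87 mm²) is removed, clipping the outline; the r=11 sphere at (0, 9) partially overlaps it — only the 27.42 mm² overlap (of its 285.24 mm²) is removed, clipping the outline — area = 29.59 mm²; (whole slice rotated 10° about Z — lengths, areas and connectivity unchanged). So its area = 29.59 mm². Layer 44 is larger (29.59 vs 6.07 mm²).

layer 44 (z = 4.4 mm)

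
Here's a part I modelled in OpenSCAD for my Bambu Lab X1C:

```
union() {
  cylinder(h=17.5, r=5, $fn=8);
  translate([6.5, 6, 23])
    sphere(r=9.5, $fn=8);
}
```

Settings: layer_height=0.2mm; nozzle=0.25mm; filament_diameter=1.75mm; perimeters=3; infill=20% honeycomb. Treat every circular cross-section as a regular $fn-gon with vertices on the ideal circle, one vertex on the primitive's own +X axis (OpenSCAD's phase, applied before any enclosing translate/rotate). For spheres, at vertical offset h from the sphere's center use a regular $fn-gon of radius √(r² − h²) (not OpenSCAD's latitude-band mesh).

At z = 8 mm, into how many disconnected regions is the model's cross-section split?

1

At z = 8 mm: the r=5 cylinder contributes a regular 8-gon of circumradius 5; the sphere at (6.5, 6) is absent (|z−center|=15.000 > r=9.5); Combining (union): only the r=5 cylinder is present, so the union is just that shape — 1 connected region. The result has 1 disconnected region.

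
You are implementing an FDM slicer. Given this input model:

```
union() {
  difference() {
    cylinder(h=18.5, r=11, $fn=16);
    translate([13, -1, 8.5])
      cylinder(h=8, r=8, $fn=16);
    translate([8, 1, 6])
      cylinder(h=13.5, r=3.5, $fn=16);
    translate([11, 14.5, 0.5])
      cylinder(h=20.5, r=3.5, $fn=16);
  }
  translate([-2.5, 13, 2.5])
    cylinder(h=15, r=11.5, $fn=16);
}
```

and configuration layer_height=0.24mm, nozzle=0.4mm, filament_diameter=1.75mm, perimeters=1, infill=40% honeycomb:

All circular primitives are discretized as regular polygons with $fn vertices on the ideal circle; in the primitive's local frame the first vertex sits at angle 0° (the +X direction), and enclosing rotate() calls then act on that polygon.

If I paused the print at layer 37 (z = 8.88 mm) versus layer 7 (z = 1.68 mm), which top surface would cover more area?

layer 37 (z = 8.88 mm)

Layer 37 (z = 8.88): the cylinder: section is a regular 16-gon, circumradius r=11 (area = (16/2)·11.000²·sin(360°/16) = 370.44 mm²); the r=8 cylinder at (13, -1) contributes a regular 16-gon of circumradius 8 (area = (16/2)·8.000²·sin(360°/16) = 195.93 mm²); the r=3.5 cylinder at (8, 1) gives a regular 16-gon of circumradius 3.5 (constant along its height) (area = (16/2)·3.500²·sin(360°/16) = 37.50 mm²); the cylinder at (11, 14.5): section is a regular 16-gon, circumradius r=3.5 (area = (16/2)·3.500²·sin(360°/16) = 37.50 mm²); After the difference (first − rest): starting from the r=11 cylinder (370.44 mm²), the r=8 cylinder at (13, -1) partially overlaps it — only the 52.13 mm² overlap (of its 195.93 mm²) is removed, clipping the outline; the r=3.5 cylinder at (8, 1) partially overlaps it — only the 3.87 mm² overlap (of its 37.50 mm²) is removed, clipping the outline; the r=3.5 cylinder at (11, 14.5) misses the remaining region (no effect) — area = 314.44 mm²; the r=11.5 cylinder at (-2.5, 13) contributes a regular 16-gon of circumradius 11.5 (area = (16/2)·11.500²·sin(360°/16) = 404.88 mm²); Merging all regions: the regions partially overlap — summed areas 719.31 mm² minus the doubly-counted overlap 111.68 mm² gives 607.63 mm² — area = 607.63 mm². So its area = 607.63 mm². Layer 7 (z = 1.68): the cylinder: section is a regular 16-gon, circumradius r=11 (area = (16/2)·11.000²·sin(360°/16) = 370.44 mm²); the cylinder at (13, -1) is not intersected at this z (z outside [8.5, 16.5]); the cylinder at (8, 1) is absent (z outside [6, 19.5]); the r=3.5 cylinder at (11, 14.5) contributes a regular 16-gon of circumradius 3.5 (area = (16/2)·3.500²·sin(360°/16) = 37.50 mm²); Taking the first minus the rest: starting from the r=11 cylinder (370.44 mm²), the r=3.5 cylinder at (11, 14.5) misses the remaining region (no effect) — area = 370.44 mm²; the cylinder at (-2.5, 13) is absent (z outside [2.5, 17.5]); Taking the union: only that combined region is present, so the union is just that shape — area = 370.44 mm². So its area = 370.44 mm². Layer 37 is larger (607.63 vs 370.44 mm²).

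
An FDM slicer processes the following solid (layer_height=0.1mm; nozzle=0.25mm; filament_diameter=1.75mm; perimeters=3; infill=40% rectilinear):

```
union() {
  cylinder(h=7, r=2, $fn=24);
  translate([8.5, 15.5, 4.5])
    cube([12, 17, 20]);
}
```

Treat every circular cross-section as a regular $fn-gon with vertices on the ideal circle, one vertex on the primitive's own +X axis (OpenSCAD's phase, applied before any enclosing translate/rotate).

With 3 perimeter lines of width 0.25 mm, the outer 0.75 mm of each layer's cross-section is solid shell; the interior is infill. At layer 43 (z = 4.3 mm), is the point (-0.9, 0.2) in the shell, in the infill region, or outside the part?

At z = 4.3 mm: the cylinder: section is a regular 24-gon, circumradius r=2; the cube at (8.5, 15.5) is absent (z outside [4.5, 24.5]); Combining (union): only the r=2 cylinder is present, so the union is just that shape — 1 connected region. Overall, the cross-section is a single solid region. The nearest boundary edge runs (-1.93, 0.52)→(-2.00, 0.00); distance from the point to it = 1.06 mm. The point is inside the cross-section and 1.06 mm from the nearest boundary — more than the 0.75 mm shell width (3 × 0.25), so it's in the infill interior.

infill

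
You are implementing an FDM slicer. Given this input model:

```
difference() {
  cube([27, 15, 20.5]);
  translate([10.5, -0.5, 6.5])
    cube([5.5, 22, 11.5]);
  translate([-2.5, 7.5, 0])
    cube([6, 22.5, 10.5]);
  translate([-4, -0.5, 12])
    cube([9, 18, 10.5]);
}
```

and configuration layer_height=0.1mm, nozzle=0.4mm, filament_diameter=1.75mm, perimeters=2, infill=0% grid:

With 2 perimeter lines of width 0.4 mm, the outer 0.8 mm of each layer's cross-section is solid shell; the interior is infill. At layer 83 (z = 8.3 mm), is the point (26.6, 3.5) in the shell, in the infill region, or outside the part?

shell

At z = 8.3 mm: the 27×15 cube contributes its full rectangle; the 5.5×22 cube at (10.5, -0.5) contributes its full rectangle; the cube at (-2.5, 7.5) is present — its section is the full 6×22.5 rectangle; the cube at (-4, -0.5) does not reach this height (z outside [12, 22.5]); After the difference (first − rest): starting from the 27×15 cube, the 5.5×22 cube at (10.5, -0.5) partially overlaps it — only the 82.50 mm² overlap (of its 121.00 mm²) is removed, clipping the outline; the 6×22.5 cube at (-2.5, 7.5) partially overlaps it — only the 26.25 mm² overlap (of its 135.00 mm²) is removed, clipping the outline — 2 connected regions. Overall, the cross-section has 2 separate islands. The nearest boundary edge runs (27.00, 15.00)→(27.00, 0.00); distance from the point to it = 0.40 mm. (Shell/infill is judged within the island containing the point — the largest one.) The point is inside the cross-section, 0.40 mm from the nearest boundary — within the 0.8 mm shell band (2 × 0.4).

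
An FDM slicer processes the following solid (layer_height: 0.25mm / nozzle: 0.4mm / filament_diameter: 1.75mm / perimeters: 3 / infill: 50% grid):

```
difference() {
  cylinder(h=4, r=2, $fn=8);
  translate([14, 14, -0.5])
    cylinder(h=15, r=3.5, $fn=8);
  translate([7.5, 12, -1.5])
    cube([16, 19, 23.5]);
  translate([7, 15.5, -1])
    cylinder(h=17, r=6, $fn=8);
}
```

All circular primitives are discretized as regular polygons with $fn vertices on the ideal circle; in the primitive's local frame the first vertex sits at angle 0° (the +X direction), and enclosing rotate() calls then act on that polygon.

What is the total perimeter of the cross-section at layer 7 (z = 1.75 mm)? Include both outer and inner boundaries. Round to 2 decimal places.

12.25 mm

At z = 1.75 mm: the cylinder: section is a regular 8-gon, circumradius r=2 (perimeter = 2·8·2.000·sin(180°/8) = 12.25 mm); the r=3.5 cylinder at (14, 14) contributes a regular 8-gon of circumradius 3.5 (perimeter = 2·8·3.500·sin(180°/8) = 21.43 mm); the cube at (7.5, 12) is present — its section is the full 16×19 rectangle (perimeter 70.00 mm); the r=6 cylinder at (7, 15.5) contributes a regular 8-gon of circumradius 6 (perimeter = 2·8·6.000·sin(180°/8) = 36.74 mm); After the difference (first − rest): starting from the r=2 cylinder, the r=3.5 cylinder at (14, 14) misses the remaining region (no effect); the 16×19 cube at (7.5, 12) misses the remaining region (no effect); the r=6 cylinder at (7, 15.5) misses the remaining region (no effect) — boundary = 12.25 mm. Overall, the cross-section is a single solid region. Total boundary length (outer) = 12.25 mm.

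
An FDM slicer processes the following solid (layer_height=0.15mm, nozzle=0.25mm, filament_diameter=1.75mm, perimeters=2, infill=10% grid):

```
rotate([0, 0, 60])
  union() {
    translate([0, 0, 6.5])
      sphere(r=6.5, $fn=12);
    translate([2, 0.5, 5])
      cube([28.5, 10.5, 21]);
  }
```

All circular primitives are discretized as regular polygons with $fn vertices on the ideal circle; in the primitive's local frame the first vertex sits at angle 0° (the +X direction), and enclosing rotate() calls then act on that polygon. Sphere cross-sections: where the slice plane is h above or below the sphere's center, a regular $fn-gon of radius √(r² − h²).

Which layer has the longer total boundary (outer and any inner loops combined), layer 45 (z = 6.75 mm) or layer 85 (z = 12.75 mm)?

layer 45 (z = 6.75 mm)

Layer 45 (z = 6.75): the sphere: section is a regular 12-gon, circumradius = √(r²−h²) = √(6.5²−0.25²) = 6.495 (perimeter = 2·12·6.495·sin(180°/12) = 40.35 mm); the cube at (2, 0.5) is present — its section is the full 28.5×10.5 rectangle (perimeter 78.00 mm); Taking the union: the regions partially overlap (shared area 16.97 mm²), so the edge portions inside another operand are dropped and the merged outline is re-measured after clipping — boundary = 101.03 mm; (rotated 60° about Z; rotation is an isometry so areas/perimeters/island counts are preserved). So its perimeter = 101.03 mm. Layer 85 (z = 12.75): the r=6.5 sphere slices to a regular 12-gon of circumradius 1.785 (√(r²−h²) with h=6.25 from center) (perimeter = 2·12·1.785·sin(180°/12) = 11.09 mm); the cube at (2, 0.5) (footprint 28.5×10.5) is included at this height (perimeter 78.00 mm); Taking the union: the 2 present regions are separate (no shared area or edge), so areas and boundary lengths simply add and each stays a separate island — boundary = 89.09 mm; (rotated 60° about Z; rotation is an isometry so areas/perimeters/island counts are preserved). So its perimeter = 89.09 mm. Layer 45 is larger (101.03 vs 89.09 mm).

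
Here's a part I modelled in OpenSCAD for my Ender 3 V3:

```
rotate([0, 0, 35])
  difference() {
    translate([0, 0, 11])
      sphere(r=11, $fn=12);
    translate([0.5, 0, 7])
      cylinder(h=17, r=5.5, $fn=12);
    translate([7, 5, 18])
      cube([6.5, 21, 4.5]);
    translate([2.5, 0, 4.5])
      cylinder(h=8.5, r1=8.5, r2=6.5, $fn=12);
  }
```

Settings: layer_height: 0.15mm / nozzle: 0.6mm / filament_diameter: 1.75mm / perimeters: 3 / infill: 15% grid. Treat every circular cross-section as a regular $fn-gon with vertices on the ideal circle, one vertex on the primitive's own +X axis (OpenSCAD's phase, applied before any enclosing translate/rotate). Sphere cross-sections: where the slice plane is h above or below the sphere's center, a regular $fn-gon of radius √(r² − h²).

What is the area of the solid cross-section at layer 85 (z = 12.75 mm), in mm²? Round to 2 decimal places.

217.04 mm²

At z = 12.75 mm: the r=11 sphere slices to a regular 12-gon of circumradius 10.860 (√(r²−h²) with h=1.75 from center) (area = (12/2)·10.860²·sin(360°/12) = 353.81 mm²); the r=5.5 cylinder at (0.5, 0) contributes a regular 12-gon of circumradius 5.5 (area = (12/2)·5.500²·sin(360°/12) = 90.75 mm²); the cube at (7, 5) is absent (z outside [18, 22.5]); the cone at (2.5, 0) (r1=8.5→r2=6.5) has section circumradius 6.559 here — a regular 12-gon (area = (12/2)·6.559²·sin(360°/12) = 129.05 mm²); After the difference (first − rest): starting from the r=11 sphere (353.81 mm²), the r=5.5 cylinder at (0.5, 0) lies wholly inside it (removes its full 90.75 mm² and its 34.16 mm outline becomes a hole wall); the cone at (2.5, 0) partially overlaps it — only the 46.03 mm² overlap (of its 129.05 mm²) is removed, clipping the outline — area = 217.04 mm²; (rotated 35° about Z; rotation is an isometry so areas/perimeters/island counts are preserved). Overall, the cross-section is one region with 1 hole. Net area = 217.04 mm².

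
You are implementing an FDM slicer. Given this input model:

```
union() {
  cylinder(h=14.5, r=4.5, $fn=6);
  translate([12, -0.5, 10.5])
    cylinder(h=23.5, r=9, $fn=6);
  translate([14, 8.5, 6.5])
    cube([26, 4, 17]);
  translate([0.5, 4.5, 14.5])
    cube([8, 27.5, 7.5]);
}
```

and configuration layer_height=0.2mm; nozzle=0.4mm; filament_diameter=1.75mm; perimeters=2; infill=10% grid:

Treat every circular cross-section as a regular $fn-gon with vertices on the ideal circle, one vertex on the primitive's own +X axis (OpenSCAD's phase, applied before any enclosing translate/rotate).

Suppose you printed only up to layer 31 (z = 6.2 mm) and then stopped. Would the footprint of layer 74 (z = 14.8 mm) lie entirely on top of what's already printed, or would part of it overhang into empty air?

part overhangs

Compare the two slices. At z = 6.2: the r=4.5 cylinder contributes a regular 6-gon of circumradius 4.5 (area = (6/2)·4.500²·sin(360°/6) = 52.61 mm²); the cylinder at (12, -0.5) is absent (z outside [10.5, 34]); the cube at (14, 8.5) is not intersected at this z (z outside [6.5, 23.5]); the cube at (0.5, 4.5) is absent (z outside [14.5, 22]); Combining (union): only the r=4.5 cylinder is present, so the union is just that shape — area = 52.61 mm². At z = 14.8: the cylinder is absent (z outside [0, 14.5]); the r=9 cylinder at (12, -0.5) contributes a regular 6-gon of circumradius 9 (area = (6/2)·9.000²·sin(360°/6) = 210.44 mm²); the cube at (14, 8.5) (footprint 26×4) is included at this height (area 104.00 mm²); the cube at (0.5, 4.5) (footprint 8×27.5) is included at this height (area 220.00 mm²); Combining (union): the regions partially overlap — summed areas 534.44 mm² minus the doubly-counted overlap 5.05 mm² gives 529.40 mm² — area = 529.40 mm². Checking containment: at z = 14.8 the cross-section extends beyond the z = 6.2 cross-section by about 527.52 mm².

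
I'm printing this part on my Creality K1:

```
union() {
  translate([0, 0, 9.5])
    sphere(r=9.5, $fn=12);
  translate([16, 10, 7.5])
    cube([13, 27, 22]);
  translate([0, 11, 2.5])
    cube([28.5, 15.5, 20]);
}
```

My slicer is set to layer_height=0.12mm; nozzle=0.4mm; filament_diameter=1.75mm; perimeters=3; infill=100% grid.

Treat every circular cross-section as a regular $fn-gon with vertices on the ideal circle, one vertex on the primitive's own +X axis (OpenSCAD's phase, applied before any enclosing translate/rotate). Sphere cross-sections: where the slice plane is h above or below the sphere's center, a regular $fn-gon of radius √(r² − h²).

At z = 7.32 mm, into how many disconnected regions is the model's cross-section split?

At z = 7.32 mm: the sphere: section is a regular 12-gon, circumradius = √(r²−h²) = √(9.5²−2.18²) = 9.246; the cube at (16, 10) is not intersected at this z (z outside [7.5, 29.5]); the cube at (0, 11) is present — its section is the full 28.5×15.5 rectangle; Merging all regions: the 2 present regions are separate (no shared area or edge), so areas and boundary lengths simply add and each stays a separate island — 2 connected regions. The result has 2 disconnected regions.

2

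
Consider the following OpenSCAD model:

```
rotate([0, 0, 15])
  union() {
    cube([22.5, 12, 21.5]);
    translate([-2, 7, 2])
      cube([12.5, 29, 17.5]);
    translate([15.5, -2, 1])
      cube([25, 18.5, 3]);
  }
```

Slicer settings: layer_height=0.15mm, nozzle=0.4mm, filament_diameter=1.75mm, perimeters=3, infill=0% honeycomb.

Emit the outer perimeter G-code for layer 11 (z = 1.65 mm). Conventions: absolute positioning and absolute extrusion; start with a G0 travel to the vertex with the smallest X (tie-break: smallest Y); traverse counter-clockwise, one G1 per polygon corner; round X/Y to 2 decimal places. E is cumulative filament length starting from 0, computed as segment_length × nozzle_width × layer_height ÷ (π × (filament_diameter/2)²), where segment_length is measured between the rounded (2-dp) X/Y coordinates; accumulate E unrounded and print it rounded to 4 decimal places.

At z = 1.65 mm: the cube is present — its section is the full 22.5×12 rectangle; the cube at (-2, 7) does not reach this height (z outside [2, 19.5]); the cube at (15.5, -2) is present — its section is the full 25×18.5 rectangle; Taking the union: the regions partially overlap (shared area 84.00 mm²), so overlapping operands fuse into one piece — 1 connected region; (whole slice rotated 15° about Z — lengths, areas and connectivity unchanged). The outline is a single polygon with 8 vertices. Extrusion per mm of travel: 0.4 × 0.15 / (π × 0.875²) = 0.024945. Accumulating E over each segment gives final E = 2.9438.

G0 X-3.11 Y11.59 Z1.65
G1 X0.00 Y0.00 E0.2993
G1 X14.97 Y4.01 E0.6859
G1 X15.49 Y2.08 E0.7358
G1 X39.64 Y8.55 E1.3595
G1 X34.85 Y26.42 E1.8210
G1 X10.70 Y19.95 E2.4446
G1 X11.87 Y15.60 E2.5570
G1 X-3.11 Y11.59 E2.9438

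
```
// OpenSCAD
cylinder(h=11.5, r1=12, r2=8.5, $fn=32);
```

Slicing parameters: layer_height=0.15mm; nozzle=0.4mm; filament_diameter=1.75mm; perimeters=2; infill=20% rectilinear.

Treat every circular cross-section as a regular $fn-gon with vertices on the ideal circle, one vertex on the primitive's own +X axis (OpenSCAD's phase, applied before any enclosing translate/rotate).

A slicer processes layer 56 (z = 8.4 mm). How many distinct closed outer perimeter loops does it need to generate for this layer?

1

At z = 8.4 mm: the cone contributes a regular 32-gon of circumradius 9.443 (interpolated between r1=12 and r2=8.5 at t=0.730). The result has 1 disconnected region.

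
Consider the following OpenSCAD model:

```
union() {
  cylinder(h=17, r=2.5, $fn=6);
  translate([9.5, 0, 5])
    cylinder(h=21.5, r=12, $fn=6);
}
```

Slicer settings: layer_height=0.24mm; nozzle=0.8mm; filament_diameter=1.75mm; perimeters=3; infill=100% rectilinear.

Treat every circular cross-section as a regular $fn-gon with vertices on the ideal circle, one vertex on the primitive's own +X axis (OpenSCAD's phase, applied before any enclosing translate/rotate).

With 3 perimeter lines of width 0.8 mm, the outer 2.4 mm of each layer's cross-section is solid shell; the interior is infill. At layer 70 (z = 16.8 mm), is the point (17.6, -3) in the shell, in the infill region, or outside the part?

shell

At z = 16.8 mm: the cylinder: section is a regular 6-gon, circumradius r=2.5; the r=12 cylinder at (9.5, 0) contributes a regular 6-gon of circumradius 12; Merging all regions: the r=2.5 cylinder lies entirely inside the r=12 cylinder at (9.5, 0), so the union is just the r=12 cylinder at (9.5, 0) — 1 connected region. Overall, the cross-section is a single solid region. The nearest boundary edge runs (21.50, 0.00)→(15.50, -10.39); distance from the point to it = 1.88 mm. The point is inside the cross-section, 1.88 mm from the nearest boundary — within the 2.4 mm shell band (3 × 0.8).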